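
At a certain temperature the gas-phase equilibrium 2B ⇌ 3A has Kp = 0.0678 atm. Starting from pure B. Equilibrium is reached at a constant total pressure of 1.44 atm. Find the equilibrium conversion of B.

X = 0.212

Take 1 mol B as basis and let X be its fractional conversion, so ξ = 0.5X.
At extent ξ: n_B = 1 − X; n_A = 1.5X.
n_T = Σnᵢ = 1 + 0.5X.
With p_i = (n_i/n_T)P, Kp = p_A^3 / (p_B^2).
This yields a degree-3 equation in X; solving on (0,1), X = 0.212.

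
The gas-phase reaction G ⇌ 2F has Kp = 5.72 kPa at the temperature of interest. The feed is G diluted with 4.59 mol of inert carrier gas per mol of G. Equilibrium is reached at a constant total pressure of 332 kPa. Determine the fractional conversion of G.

X = 0.145

Let X = conversion of G (basis 1 mol G); extent of reaction ξ = X.
Mole table: n_G = 1 − X; n_F = 2X; n_I = 4.59 (inert).
Total moles n_T = 5.59 + X.
y_i = n_i/n_T, p_i = y_i·P. Kp = p_F^2 / (p_G).
This yields a degree-2 equation in X; solving on (0,1), X = 0.145.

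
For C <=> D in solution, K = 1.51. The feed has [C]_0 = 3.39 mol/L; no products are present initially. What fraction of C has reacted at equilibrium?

Let X = conversion of C; extent ξ = 3.39·X mol/L.
Concentrations: [C] = 3.39 − 3.39X; [D] = 3.39X.
K = [D] / ([C]).
This equals 1.51 at X = 0.602 (the root in 0 < X < 1).

X = 0.602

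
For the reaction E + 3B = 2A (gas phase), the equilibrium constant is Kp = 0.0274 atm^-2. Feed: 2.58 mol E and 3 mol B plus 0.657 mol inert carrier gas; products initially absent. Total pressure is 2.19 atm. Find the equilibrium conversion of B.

Take 3 mol B as basis and let X be its fractional conversion, so ξ = X.
At extent ξ: n_E = 2.58 − X; n_B = 3 − 3X; n_A = 2X; n_I = 0.657 (inert).
Total moles n_T = 6.24 − 2X.
y_i = n_i/n_T, p_i = y_i·P. Kp = p_A^2 / (p_E p_B^3).
This yields a degree-4 equation in X; solving on (0,1), X = 0.183.

X = 0.183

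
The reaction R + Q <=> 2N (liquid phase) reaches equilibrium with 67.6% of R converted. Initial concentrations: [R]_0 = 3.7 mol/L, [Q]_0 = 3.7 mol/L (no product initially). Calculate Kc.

Let X = conversion of R.
Concentrations: [R] = 3.7 − 3.7X; [Q] = 3.7 − 3.7X; [N] = 7.4X.
At X = 0.676: [R] = 1.2, [Q] = 1.2, [N] = 5.
Kc = [N]^2 / ([R] [Q]) = 17.4.

Kc = 17.4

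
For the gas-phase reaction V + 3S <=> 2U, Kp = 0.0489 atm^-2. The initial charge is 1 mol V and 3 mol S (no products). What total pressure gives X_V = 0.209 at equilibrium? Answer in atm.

Take 1 mol V as basis and let X be its fractional conversion, so ξ = X.
Mole table: n_V = 1 − X; n_S = 3 − 3X; n_U = 2X.
Total moles n_T = 4 − 2X.
Kp = p_U^2 / (p_V p_S^3) with p_i = (n_i/n_T)·P.
At X = 0.209: the mole-fraction product g(X) = Π y_i^ν_i = 0.2121. Since Kp = g(X)·P^{-2}, P = (g/Kp)^(1/2) = (0.2121/0.0489)^(1/2) = 2.08 atm.

P = 2.08 atm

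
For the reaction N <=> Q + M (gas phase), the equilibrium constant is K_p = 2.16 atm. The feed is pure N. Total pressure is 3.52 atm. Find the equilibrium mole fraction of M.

Let X = conversion of N (basis 1 mol N); extent of reaction ξ = X.
Moles: n_N = 1 − X; n_Q = X; n_M = X.
Total moles n_T = 1 + X.
With p_i = (n_i/n_T)P, K_p = p_Q p_M / (p_N).
Equating to 2.16 atm and solving on 0 < X < 1: X = 0.617.
Then n_M = 0.617, n_T = 1.62, so y_M = 0.381.

y_M = 0.381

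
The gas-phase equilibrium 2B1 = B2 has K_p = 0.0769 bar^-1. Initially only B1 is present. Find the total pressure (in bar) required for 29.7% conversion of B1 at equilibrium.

P = 3.33 bar

Take 1 mol B1 as basis and let X be its fractional conversion, so ξ = 0.5X.
At extent ξ: n_B1 = 1 − X; n_B2 = 0.5X.
Total moles n_T = 1 − 0.5X.
K_p = p_B2 / (p_B1^2) with p_i = (n_i/n_T)·P.
At X = 0.297: the mole-fraction product g(X) = Π y_i^ν_i = 0.2559. Since K_p = g(X)·P^{-1}, P = (g/K_p)^(1/1) = (0.2559/0.0769)^(1/1) = 3.33 bar.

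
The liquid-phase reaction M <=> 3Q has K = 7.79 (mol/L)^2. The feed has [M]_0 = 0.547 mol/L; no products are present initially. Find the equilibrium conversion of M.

X = 0.678

Let X = conversion of M; extent ξ = 0.547·X mol/L.
Concentrations: [M] = 0.547 − 0.547X; [Q] = 1.64X.
K = [Q]^3 / ([M]).
Setting equal to 7.79 and solving for X on (0,1) gives X = 0.678.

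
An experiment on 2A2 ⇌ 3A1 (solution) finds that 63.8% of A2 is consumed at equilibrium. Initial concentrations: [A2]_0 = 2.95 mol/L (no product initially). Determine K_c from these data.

Let X = conversion of A2.
Concentrations: [A2] = 2.95 − 2.95X; [A1] = 4.43X.
At X = 0.638: [A2] = 1.07, [A1] = 2.82.
K_c = [A1]^3 / ([A2]^2) = 19.7 mol/L.

K_c = 19.7 mol/L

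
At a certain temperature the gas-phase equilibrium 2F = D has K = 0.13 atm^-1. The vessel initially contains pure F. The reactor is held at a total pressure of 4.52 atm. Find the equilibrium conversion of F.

X = 0.454

Let X = conversion of F (basis 1 mol F); extent of reaction ξ = 0.5X.
Moles: n_F = 1 − X; n_D = 0.5X.
Total moles n_T = 1 − 0.5X.
Mole fractions y_i = n_i/n_T; K = p_D / (p_F^2) with p_i = y_i·P.
Equating to 0.13 atm^-1 and solving on 0 < X < 1: X = 0.454.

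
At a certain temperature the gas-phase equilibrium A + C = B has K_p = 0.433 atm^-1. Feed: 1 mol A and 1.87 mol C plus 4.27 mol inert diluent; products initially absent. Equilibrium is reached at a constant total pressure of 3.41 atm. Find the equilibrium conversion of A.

X = 0.257

Basis: 1 mol A initially; let X = conversion of A. Extent ξ = X.
Mole table: n_A = 1 − X; n_C = 1.87 − X; n_B = X; n_I = 4.27 (inert).
n_T = Σnᵢ = 7.14 − X.
y_i = n_i/n_T, p_i = y_i·P. K_p = p_B / (p_A p_C).
Substituting and setting equal to 0.433 atm^-1 gives a polynomial in X; the root in (0,1) is X = 0.257.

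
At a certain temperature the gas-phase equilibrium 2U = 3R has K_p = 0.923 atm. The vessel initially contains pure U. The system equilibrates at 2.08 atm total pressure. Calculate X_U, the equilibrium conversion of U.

Let X = conversion of U (basis 1 mol U); extent of reaction ξ = 0.5X.
Species balance: n_U = 1 − X; n_R = 1.5X.
n_T = Σnᵢ = 1 + 0.5X.
y_i = n_i/n_T, p_i = y_i·P. K_p = p_R^3 / (p_U^2).
Equating to 0.923 atm and solving on 0 < X < 1: X = 0.389.

X = 0.389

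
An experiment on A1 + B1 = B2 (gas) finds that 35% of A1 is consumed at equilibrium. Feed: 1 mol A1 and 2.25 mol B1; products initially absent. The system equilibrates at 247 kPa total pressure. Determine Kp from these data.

Kp = 0.00333 kPa^-1

Let X = conversion of A1 (basis 1 mol A1); extent of reaction ξ = X.
Moles: n_A1 = 1 − X; n_B1 = 2.25 − X; n_B2 = X.
n_T = Σnᵢ = 3.25 − X.
At X = 0.35: n_A1 = 0.65, n_B1 = 1.9, n_B2 = 0.35, n_T = 2.9.
p_i = (n_i/n_T)·P. Kp = p_B2 / (p_A1 p_B1) = 0.00333 kPa^-1.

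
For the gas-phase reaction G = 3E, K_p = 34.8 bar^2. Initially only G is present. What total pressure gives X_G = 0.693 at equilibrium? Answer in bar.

Basis: 1 mol G initially; let X = conversion of G. Extent ξ = X.
Species balance: n_G = 1 − X; n_E = 3X.
n_T = Σnᵢ = 1 + 2X.
K_p = p_E^3 / (p_G) with p_i = (n_i/n_T)·P.
At X = 0.693: the mole-fraction product g(X) = Π y_i^ν_i = 5.141. Since K_p = g(X)·P^{2}, P = (K_p/g)^(1/2) = (34.8/5.141)^(1/2) = 2.6 bar.

P = 2.6 bar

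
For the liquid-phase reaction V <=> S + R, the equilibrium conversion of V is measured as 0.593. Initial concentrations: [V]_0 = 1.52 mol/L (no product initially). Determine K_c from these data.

Let X = conversion of V.
Concentrations: [V] = 1.52 − 1.52X; [S] = 1.52X; [R] = 1.52X.
At X = 0.593: [V] = 0.619, [S] = 0.901, [R] = 0.901.
K_c = [S] [R] / ([V]) = 1.31 mol/L.

K_c = 1.31 mol/L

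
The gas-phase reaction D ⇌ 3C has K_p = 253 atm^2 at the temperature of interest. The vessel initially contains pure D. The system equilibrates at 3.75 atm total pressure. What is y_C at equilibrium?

y_C = 0.952

Let X = conversion of D (basis 1 mol D); extent of reaction ξ = X.
Moles: n_D = 1 − X; n_C = 3X.
n_T = Σnᵢ = 1 + 2X.
With p_i = (n_i/n_T)P, K_p = p_C^3 / (p_D).
Setting this equal to 253 atm^2 and taking the physical root (0 < X < 1) gives X = 0.869.
Then n_C = 2.61, n_T = 2.74, so y_C = 0.952.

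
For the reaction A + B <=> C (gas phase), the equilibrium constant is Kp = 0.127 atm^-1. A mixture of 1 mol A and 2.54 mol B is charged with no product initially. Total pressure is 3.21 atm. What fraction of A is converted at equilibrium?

Let X = conversion of A (basis 1 mol A); extent of reaction ξ = X.
At extent ξ: n_A = 1 − X; n_B = 2.54 − X; n_C = X.
n_T = Σnᵢ = 3.54 − X.
y_i = n_i/n_T, p_i = y_i·P. Kp = p_C / (p_A p_B).
This yields a degree-2 equation in X; solving on (0,1), X = 0.222.

X = 0.222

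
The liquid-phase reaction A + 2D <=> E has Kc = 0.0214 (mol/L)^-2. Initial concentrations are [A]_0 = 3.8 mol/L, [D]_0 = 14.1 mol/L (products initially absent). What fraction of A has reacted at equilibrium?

Let X = conversion of A; extent ξ = 3.8·X mol/L.
Concentrations: [A] = 3.8 − 3.8X; [D] = 14.1 − 7.6X; [E] = 3.8X.
Kc = [E] / ([A] [D]^2).
Equating to 0.0214 (mol/L)^-2: the physical root is X = 0.644.

X = 0.644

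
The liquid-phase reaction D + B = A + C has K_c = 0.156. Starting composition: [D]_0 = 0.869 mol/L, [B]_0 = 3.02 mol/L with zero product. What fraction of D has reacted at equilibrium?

X = 0.488

Let X = conversion of D; extent ξ = 0.869·X mol/L.
Concentrations: [D] = 0.869 − 0.869X; [B] = 3.02 − 0.869X; [A] = 0.869X; [C] = 0.869X.
K_c = [A] [C] / ([D] [B]).
Setting equal to 0.156 and solving for X on (0,1) gives X = 0.488.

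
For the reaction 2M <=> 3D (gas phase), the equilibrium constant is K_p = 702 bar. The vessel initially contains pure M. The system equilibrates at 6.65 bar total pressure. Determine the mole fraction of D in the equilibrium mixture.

Let X = conversion of M (basis 1 mol M); extent of reaction ξ = 0.5X.
At extent ξ: n_M = 1 − X; n_D = 1.5X.
Total moles n_T = 1 + 0.5X.
Mole fractions y_i = n_i/n_T; K_p = p_D^3 / (p_M^2) with p_i = y_i·P.
Setting this equal to 702 bar and taking the physical root (0 < X < 1) gives X = 0.877.
Then n_D = 1.32, n_T = 1.44, so y_D = 0.915.

y_D = 0.915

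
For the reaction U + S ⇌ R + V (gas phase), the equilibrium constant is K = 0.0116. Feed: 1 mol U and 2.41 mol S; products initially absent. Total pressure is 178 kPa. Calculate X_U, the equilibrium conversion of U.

X = 0.149

Let X = conversion of U (basis 1 mol U); extent of reaction ξ = X.
Mole table: n_U = 1 − X; n_S = 2.41 − X; n_R = X; n_V = X.
Since Δν = 0, n_T = 3.41 throughout.
y_i = n_i/n_T, p_i = y_i·P. K = p_R p_V / (p_U p_S).
Equating to 0.0116 and solving on 0 < X < 1: X = 0.149.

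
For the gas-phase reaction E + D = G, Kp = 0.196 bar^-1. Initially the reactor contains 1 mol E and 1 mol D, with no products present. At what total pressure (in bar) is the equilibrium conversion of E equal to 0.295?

Basis: 1 mol E initially; let X = conversion of E. Extent ξ = X.
Moles: n_E = 1 − X; n_D = 1 − X; n_G = X.
Total moles n_T = 2 − X.
Kp = p_G / (p_E p_D) with p_i = (n_i/n_T)·P.
At X = 0.295: the mole-fraction product g(X) = Π y_i^ν_i = 1.012. Since Kp = g(X)·P^{-1}, P = (g/Kp)^(1/1) = (1.012/0.196)^(1/1) = 5.16 bar.

P = 5.16 bar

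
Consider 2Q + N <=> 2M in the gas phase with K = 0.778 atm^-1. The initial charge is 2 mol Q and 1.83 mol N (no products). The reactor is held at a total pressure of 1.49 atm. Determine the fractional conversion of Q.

Basis: 2 mol Q initially; let X = conversion of Q. Extent ξ = X.
At extent ξ: n_Q = 2 − 2X; n_N = 1.83 − X; n_M = 2X.
Total moles n_T = 3.83 − X.
With p_i = (n_i/n_T)P, K = p_M^2 / (p_Q^2 p_N).
Substituting and setting equal to 0.778 atm^-1 gives a polynomial in X; the root in (0,1) is X = 0.410.

X = 0.410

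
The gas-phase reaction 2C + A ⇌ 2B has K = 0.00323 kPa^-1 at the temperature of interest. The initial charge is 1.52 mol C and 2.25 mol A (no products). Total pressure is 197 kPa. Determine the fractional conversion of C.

Let X = conversion of C (basis 1.52 mol C); extent of reaction ξ = 0.76X.
Moles: n_C = 1.52 − 1.52X; n_A = 2.25 − 0.76X; n_B = 1.52X.
n_T = Σnᵢ = 3.77 − 0.76X.
y_i = n_i/n_T, p_i = y_i·P. K = p_B^2 / (p_C^2 p_A).
This yields a degree-3 equation in X; solving on (0,1), X = 0.375.

X = 0.375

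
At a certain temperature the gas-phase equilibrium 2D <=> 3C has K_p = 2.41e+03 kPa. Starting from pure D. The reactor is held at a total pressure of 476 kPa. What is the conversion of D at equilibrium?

X = 0.638

Take 1 mol D as basis and let X be its fractional conversion, so ξ = 0.5X.
At extent ξ: n_D = 1 − X; n_C = 1.5X.
n_T = Σnᵢ = 1 + 0.5X.
With p_i = (n_i/n_T)P, K_p = p_C^3 / (p_D^2).
Equating to 2.41e+03 kPa and solving on 0 < X < 1: X = 0.638.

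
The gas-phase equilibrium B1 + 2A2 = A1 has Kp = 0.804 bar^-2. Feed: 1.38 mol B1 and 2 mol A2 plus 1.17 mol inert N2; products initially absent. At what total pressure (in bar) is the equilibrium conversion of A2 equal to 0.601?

Take 2 mol A2 as basis and let X be its fractional conversion, so ξ = X.
Mole table: n_B1 = 1.38 − X; n_A2 = 2 − 2X; n_A1 = X; n_I = 1.17 (inert).
n_T = Σnᵢ = 4.55 − 2X.
Kp = p_A1 / (p_B1 p_A2^2) with p_i = (n_i/n_T)·P.
At X = 0.601: the mole-fraction product g(X) = Π y_i^ν_i = 13.58. Since Kp = g(X)·P^{-2}, P = (g/Kp)^(1/2) = (13.58/0.804)^(1/2) = 4.11 bar.

P = 4.11 bar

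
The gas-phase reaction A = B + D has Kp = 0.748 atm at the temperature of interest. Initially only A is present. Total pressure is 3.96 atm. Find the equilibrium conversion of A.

Let X = conversion of A (basis 1 mol A); extent of reaction ξ = X.
At extent ξ: n_A = 1 − X; n_B = X; n_D = X.
Summing: n_T = 1 + X.
y_i = n_i/n_T, p_i = y_i·P. Kp = p_B p_D / (p_A).
Equating to 0.748 atm and solving on 0 < X < 1: X = 0.399.

X = 0.399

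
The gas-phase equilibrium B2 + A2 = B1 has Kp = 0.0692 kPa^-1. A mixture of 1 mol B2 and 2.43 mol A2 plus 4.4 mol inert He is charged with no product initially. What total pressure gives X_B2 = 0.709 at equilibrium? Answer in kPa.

P = 146 kPa

Let X = conversion of B2 (basis 1 mol B2); extent of reaction ξ = X.
Mole table: n_B2 = 1 − X; n_A2 = 2.43 − X; n_B1 = X; n_I = 4.4 (inert).
Total moles n_T = 7.83 − X.
Kp = p_B1 / (p_B2 p_A2) with p_i = (n_i/n_T)·P.
At X = 0.709: the mole-fraction product g(X) = Π y_i^ν_i = 10.08. Since Kp = g(X)·P^{-1}, P = (g/Kp)^(1/1) = (10.08/0.0692)^(1/1) = 146 kPa.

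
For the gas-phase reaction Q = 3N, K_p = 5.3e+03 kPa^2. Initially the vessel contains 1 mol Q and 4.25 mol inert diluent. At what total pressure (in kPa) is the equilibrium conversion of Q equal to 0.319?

P = 378 kPa

Let X = conversion of Q (basis 1 mol Q); extent of reaction ξ = X.
Moles: n_Q = 1 − X; n_N = 3X; n_I = 4.25 (inert).
n_T = Σnᵢ = 5.25 + 2X.
K_p = p_N^3 / (p_Q) with p_i = (n_i/n_T)·P.
At X = 0.319: the mole-fraction product g(X) = Π y_i^ν_i = 0.03712. Since K_p = g(X)·P^{2}, P = (K_p/g)^(1/2) = (5.3e+03/0.03712)^(1/2) = 378 kPa.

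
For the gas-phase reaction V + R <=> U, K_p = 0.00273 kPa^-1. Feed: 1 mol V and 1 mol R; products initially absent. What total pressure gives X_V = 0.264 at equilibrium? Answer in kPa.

Take 1 mol V as basis and let X be its fractional conversion, so ξ = X.
Species balance: n_V = 1 − X; n_R = 1 − X; n_U = X.
n_T = Σnᵢ = 2 − X.
K_p = p_U / (p_V p_R) with p_i = (n_i/n_T)·P.
At X = 0.264: the mole-fraction product g(X) = Π y_i^ν_i = 0.8461. Since K_p = g(X)·P^{-1}, P = (g/K_p)^(1/1) = (0.8461/0.00273)^(1/1) = 310 kPa.

P = 310 kPa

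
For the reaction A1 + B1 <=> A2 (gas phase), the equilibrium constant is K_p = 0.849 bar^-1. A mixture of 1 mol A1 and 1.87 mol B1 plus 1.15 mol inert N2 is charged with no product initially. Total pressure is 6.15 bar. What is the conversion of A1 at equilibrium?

Basis: 1 mol A1 initially; let X = conversion of A1. Extent ξ = X.
Moles: n_A1 = 1 − X; n_B1 = 1.87 − X; n_A2 = X; n_I = 1.15 (inert).
Summing: n_T = 4.02 − X.
With p_i = (n_i/n_T)P, K_p = p_A2 / (p_A1 p_B1).
Equating to 0.849 bar^-1 and solving on 0 < X < 1: X = 0.654.

X = 0.654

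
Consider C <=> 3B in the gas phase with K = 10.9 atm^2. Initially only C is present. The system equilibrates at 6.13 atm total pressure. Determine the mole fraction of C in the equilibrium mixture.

Take 1 mol C as basis and let X be its fractional conversion, so ξ = X.
Mole table: n_C = 1 − X; n_B = 3X.
Total moles n_T = 1 + 2X.
y_i = n_i/n_T, p_i = y_i·P. K = p_B^3 / (p_C).
Setting this equal to 10.9 atm^2 and taking the physical root (0 < X < 1) gives X = 0.264.
Then n_C = 0.736, n_T = 1.53, so y_C = 0.481.

y_C = 0.481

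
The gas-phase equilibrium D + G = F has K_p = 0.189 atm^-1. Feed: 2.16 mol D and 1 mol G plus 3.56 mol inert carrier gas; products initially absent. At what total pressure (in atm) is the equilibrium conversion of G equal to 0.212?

P = 4.76 atm

Let X = conversion of G (basis 1 mol G); extent of reaction ξ = X.
Species balance: n_D = 2.16 − X; n_G = 1 − X; n_F = X; n_I = 3.56 (inert).
Total moles n_T = 6.72 − X.
K_p = p_F / (p_D p_G) with p_i = (n_i/n_T)·P.
At X = 0.212: the mole-fraction product g(X) = Π y_i^ν_i = 0.8988. Since K_p = g(X)·P^{-1}, P = (g/K_p)^(1/1) = (0.8988/0.189)^(1/1) = 4.76 atm.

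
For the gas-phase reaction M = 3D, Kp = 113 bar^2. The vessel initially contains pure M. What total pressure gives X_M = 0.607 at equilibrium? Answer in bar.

Basis: 1 mol M initially; let X = conversion of M. Extent ξ = X.
Species balance: n_M = 1 − X; n_D = 3X.
Summing: n_T = 1 + 2X.
Kp = p_D^3 / (p_M) with p_i = (n_i/n_T)·P.
At X = 0.607: the mole-fraction product g(X) = Π y_i^ν_i = 3.135. Since Kp = g(X)·P^{2}, P = (Kp/g)^(1/2) = (113/3.135)^(1/2) = 6 bar.

P = 6 bar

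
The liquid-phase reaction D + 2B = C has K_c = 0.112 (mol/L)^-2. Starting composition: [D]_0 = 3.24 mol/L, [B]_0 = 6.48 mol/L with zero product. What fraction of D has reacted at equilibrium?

Let X = conversion of D; extent ξ = 3.24·X mol/L.
Concentrations: [D] = 3.24 − 3.24X; [B] = 6.48 − 6.48X; [C] = 3.24X.
K_c = [C] / ([D] [B]^2).
Setting equal to 0.112 and solving for X on (0,1) gives X = 0.520.

X = 0.520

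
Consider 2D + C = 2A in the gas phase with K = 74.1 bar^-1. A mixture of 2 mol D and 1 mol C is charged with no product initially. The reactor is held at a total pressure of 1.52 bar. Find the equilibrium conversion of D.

Take 2 mol D as basis and let X be its fractional conversion, so ξ = X.
At extent ξ: n_D = 2 − 2X; n_C = 1 − X; n_A = 2X.
Total moles n_T = 3 − X.
y_i = n_i/n_T, p_i = y_i·P. K = p_A^2 / (p_D^2 p_C).
Equating to 74.1 bar^-1 and solving on 0 < X < 1: X = 0.772.

X = 0.772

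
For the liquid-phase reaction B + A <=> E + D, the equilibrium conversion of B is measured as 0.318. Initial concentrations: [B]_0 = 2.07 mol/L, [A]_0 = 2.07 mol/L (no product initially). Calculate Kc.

Kc = 0.217

Let X = conversion of B.
Concentrations: [B] = 2.07 − 2.07X; [A] = 2.07 − 2.07X; [E] = 2.07X; [D] = 2.07X.
At X = 0.318: [B] = 1.41, [A] = 1.41, [E] = 0.658, [D] = 0.658.
Kc = [E] [D] / ([B] [A]) = 0.217.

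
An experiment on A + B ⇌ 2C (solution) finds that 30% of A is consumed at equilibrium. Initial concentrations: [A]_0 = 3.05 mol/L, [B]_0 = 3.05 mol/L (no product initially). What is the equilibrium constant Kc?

Kc = 0.735

Let X = conversion of A.
Concentrations: [A] = 3.05 − 3.05X; [B] = 3.05 − 3.05X; [C] = 6.1X.
At X = 0.3: [A] = 2.13, [B] = 2.13, [C] = 1.83.
Kc = [C]^2 / ([A] [B]) = 0.735.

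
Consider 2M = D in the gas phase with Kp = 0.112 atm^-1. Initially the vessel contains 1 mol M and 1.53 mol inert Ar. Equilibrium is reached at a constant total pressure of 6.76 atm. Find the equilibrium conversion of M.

X = 0.306

Take 1 mol M as basis and let X be its fractional conversion, so ξ = 0.5X.
Species balance: n_M = 1 − X; n_D = 0.5X; n_I = 1.53 (inert).
n_T = Σnᵢ = 2.53 − 0.5X.
y_i = n_i/n_T, p_i = y_i·P. Kp = p_D / (p_M^2).
Setting this equal to 0.112 atm^-1 and taking the physical root (0 < X < 1) gives X = 0.306.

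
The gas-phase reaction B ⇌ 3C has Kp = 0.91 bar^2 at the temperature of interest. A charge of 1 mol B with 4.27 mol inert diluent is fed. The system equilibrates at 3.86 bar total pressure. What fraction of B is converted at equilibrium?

X = 0.372

Let X = conversion of B (basis 1 mol B); extent of reaction ξ = X.
Mole table: n_B = 1 − X; n_C = 3X; n_I = 4.27 (inert).
Summing: n_T = 5.27 + 2X.
Mole fractions y_i = n_i/n_T; Kp = p_C^3 / (p_B) with p_i = y_i·P.
Setting this equal to 0.91 bar^2 and taking the physical root (0 < X < 1) gives X = 0.372.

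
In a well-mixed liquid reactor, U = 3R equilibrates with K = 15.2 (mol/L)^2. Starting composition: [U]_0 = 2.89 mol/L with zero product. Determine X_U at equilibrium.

X = 0.352

Let X = conversion of U; extent ξ = 2.89·X mol/L.
Concentrations: [U] = 2.89 − 2.89X; [R] = 8.67X.
K = [R]^3 / ([U]).
Equating to 15.2 (mol/L)^2: the physical root is X = 0.352.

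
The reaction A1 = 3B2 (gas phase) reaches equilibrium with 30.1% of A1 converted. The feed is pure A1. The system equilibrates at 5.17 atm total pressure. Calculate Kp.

Kp = 11 atm^2

Basis: 1 mol A1 initially; let X = conversion of A1. Extent ξ = X.
Moles: n_A1 = 1 − X; n_B2 = 3X.
n_T = Σnᵢ = 1 + 2X.
At X = 0.301: n_A1 = 0.699, n_B2 = 0.903, n_T = 1.6.
p_i = (n_i/n_T)·P. Kp = p_B2^3 / (p_A1) = 11 atm^2.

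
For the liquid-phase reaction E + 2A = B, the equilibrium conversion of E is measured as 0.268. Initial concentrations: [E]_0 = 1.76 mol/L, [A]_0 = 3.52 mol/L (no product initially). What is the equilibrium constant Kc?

Kc = 0.0551 (mol/L)^-2

Let X = conversion of E.
Concentrations: [E] = 1.76 − 1.76X; [A] = 3.52 − 3.52X; [B] = 1.76X.
At X = 0.268: [E] = 1.29, [A] = 2.58, [B] = 0.472.
Kc = [B] / ([E] [A]^2) = 0.0551 (mol/L)^-2.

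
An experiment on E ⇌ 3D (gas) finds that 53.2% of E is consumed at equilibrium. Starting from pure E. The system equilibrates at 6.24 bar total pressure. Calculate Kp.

Kp = 79.4 bar^2

Take 1 mol E as basis and let X be its fractional conversion, so ξ = X.
Moles: n_E = 1 − X; n_D = 3X.
Total moles n_T = 1 + 2X.
At X = 0.532: n_E = 0.468, n_D = 1.6, n_T = 2.06.
p_i = (n_i/n_T)·P. Kp = p_D^3 / (p_E) = 79.4 bar^2.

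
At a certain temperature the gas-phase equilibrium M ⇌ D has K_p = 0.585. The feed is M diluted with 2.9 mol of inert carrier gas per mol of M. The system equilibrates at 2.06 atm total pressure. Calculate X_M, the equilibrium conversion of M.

X = 0.369

Take 1 mol M as basis and let X be its fractional conversion, so ξ = X.
Moles: n_M = 1 − X; n_D = X; n_I = 2.9 (inert).
Since Δν = 0, n_T = 3.9 throughout.
With p_i = (n_i/n_T)P, K_p = p_D / (p_M).
Setting this equal to 0.585 and taking the physical root (0 < X < 1) gives X = 0.369.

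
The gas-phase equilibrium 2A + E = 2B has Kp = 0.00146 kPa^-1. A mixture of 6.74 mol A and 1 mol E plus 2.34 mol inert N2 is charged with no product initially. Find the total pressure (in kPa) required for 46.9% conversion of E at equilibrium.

Basis: 1 mol E initially; let X = conversion of E. Extent ξ = X.
Mole table: n_A = 6.74 − 2X; n_E = 1 − X; n_B = 2X; n_I = 2.34 (inert).
Summing: n_T = 10.1 − X.
Kp = p_B^2 / (p_A^2 p_E) with p_i = (n_i/n_T)·P.
At X = 0.469: the mole-fraction product g(X) = Π y_i^ν_i = 0.4731. Since Kp = g(X)·P^{-1}, P = (g/Kp)^(1/1) = (0.4731/0.00146)^(1/1) = 324 kPa.

P = 324 kPa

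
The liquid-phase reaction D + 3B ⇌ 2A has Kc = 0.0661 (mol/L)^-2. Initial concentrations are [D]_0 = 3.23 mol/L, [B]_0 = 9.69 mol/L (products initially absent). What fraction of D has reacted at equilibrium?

X = 0.513

Let X = conversion of D; extent ξ = 3.23·X mol/L.
Concentrations: [D] = 3.23 − 3.23X; [B] = 9.69 − 9.69X; [A] = 6.46X.
Kc = [A]^2 / ([D] [B]^3).
Solving Kc = 0.0661 for X ∈ (0,1): X = 0.513.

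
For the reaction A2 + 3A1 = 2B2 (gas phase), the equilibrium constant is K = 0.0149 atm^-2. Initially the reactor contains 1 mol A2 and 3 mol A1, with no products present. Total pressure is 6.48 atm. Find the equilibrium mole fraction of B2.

Take 1 mol A2 as basis and let X be its fractional conversion, so ξ = X.
Mole table: n_A2 = 1 − X; n_A1 = 3 − 3X; n_B2 = 2X.
n_T = Σnᵢ = 4 − 2X.
Mole fractions y_i = n_i/n_T; K = p_B2^2 / (p_A2 p_A1^3) with p_i = y_i·P.
This yields a degree-4 equation in X; solving on (0,1), X = 0.298.
Then n_B2 = 0.595, n_T = 3.4, so y_B2 = 0.175.

y_B2 = 0.175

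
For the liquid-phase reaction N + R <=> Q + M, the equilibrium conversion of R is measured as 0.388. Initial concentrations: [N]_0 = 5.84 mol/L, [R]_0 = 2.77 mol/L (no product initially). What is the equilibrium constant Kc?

Let X = conversion of R.
Concentrations: [N] = 5.84 − 2.77X; [R] = 2.77 − 2.77X; [Q] = 2.77X; [M] = 2.77X.
At X = 0.388: [N] = 4.77, [R] = 1.7, [Q] = 1.07, [M] = 1.07.
Kc = [Q] [M] / ([N] [R]) = 0.143.

Kc = 0.143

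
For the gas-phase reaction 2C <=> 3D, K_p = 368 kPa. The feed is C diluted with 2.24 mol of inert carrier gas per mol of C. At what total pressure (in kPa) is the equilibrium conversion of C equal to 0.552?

Take 1 mol C as basis and let X be its fractional conversion, so ξ = 0.5X.
Species balance: n_C = 1 − X; n_D = 1.5X; n_I = 2.24 (inert).
Summing: n_T = 3.24 + 0.5X.
K_p = p_D^3 / (p_C^2) with p_i = (n_i/n_T)·P.
At X = 0.552: the mole-fraction product g(X) = Π y_i^ν_i = 0.8044. Since K_p = g(X)·P^{1}, P = (K_p/g)^(1/1) = (368/0.8044)^(1/1) = 457 kPa.

P = 457 kPa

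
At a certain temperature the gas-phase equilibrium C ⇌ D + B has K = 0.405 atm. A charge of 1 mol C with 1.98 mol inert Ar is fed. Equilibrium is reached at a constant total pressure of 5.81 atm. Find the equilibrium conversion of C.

X = 0.381

Let X = conversion of C (basis 1 mol C); extent of reaction ξ = X.
Mole table: n_C = 1 − X; n_D = X; n_B = X; n_I = 1.98 (inert).
Total moles n_T = 2.98 + X.
y_i = n_i/n_T, p_i = y_i·P. K = p_D p_B / (p_C).
Setting this equal to 0.405 atm and taking the physical root (0 < X < 1) gives X = 0.381.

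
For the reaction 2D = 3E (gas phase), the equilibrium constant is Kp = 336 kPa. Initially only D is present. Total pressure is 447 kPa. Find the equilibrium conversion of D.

X = 0.440

Take 1 mol D as basis and let X be its fractional conversion, so ξ = 0.5X.
Species balance: n_D = 1 − X; n_E = 1.5X.
Total moles n_T = 1 + 0.5X.
y_i = n_i/n_T, p_i = y_i·P. Kp = p_E^3 / (p_D^2).
Setting this equal to 336 kPa and taking the physical root (0 < X < 1) gives X = 0.440.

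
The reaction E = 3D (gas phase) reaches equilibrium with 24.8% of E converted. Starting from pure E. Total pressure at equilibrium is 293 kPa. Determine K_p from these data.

Let X = conversion of E (basis 1 mol E); extent of reaction ξ = X.
Species balance: n_E = 1 − X; n_D = 3X.
n_T = Σnᵢ = 1 + 2X.
At X = 0.248: n_E = 0.752, n_D = 0.744, n_T = 1.5.
p_i = (n_i/n_T)·P. K_p = p_D^3 / (p_E) = 2.1e+04 kPa^2.

K_p = 2.1e+04 kPa^2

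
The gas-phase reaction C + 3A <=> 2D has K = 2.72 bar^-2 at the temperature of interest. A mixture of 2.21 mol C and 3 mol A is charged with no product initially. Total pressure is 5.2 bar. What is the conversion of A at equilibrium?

Take 3 mol A as basis and let X be its fractional conversion, so ξ = X.
At extent ξ: n_C = 2.21 − X; n_A = 3 − 3X; n_D = 2X.
n_T = Σnᵢ = 5.21 − 2X.
y_i = n_i/n_T, p_i = y_i·P. K = p_D^2 / (p_C p_A^3).
Setting this equal to 2.72 bar^-2 and taking the physical root (0 < X < 1) gives X = 0.776.

X = 0.776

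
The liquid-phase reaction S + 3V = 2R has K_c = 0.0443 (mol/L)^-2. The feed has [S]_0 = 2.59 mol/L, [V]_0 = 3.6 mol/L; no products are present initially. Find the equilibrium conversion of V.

X = 0.402

Let X = conversion of V; extent ξ = 3.6X/3 mol/L.
Concentrations: [S] = 2.59 − 1.2X; [V] = 3.6 − 3.6X; [R] = 2.4X.
K_c = [R]^2 / ([S] [V]^3).
Solving K_c = 0.0443 for X ∈ (0,1): X = 0.402.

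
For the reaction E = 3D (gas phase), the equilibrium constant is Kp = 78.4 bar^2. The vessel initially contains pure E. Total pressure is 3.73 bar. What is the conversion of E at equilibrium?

Basis: 1 mol E initially; let X = conversion of E. Extent ξ = X.
Mole table: n_E = 1 − X; n_D = 3X.
Total moles n_T = 1 + 2X.
Mole fractions y_i = n_i/n_T; Kp = p_D^3 / (p_E) with p_i = y_i·P.
Setting this equal to 78.4 bar^2 and taking the physical root (0 < X < 1) gives X = 0.708.

X = 0.708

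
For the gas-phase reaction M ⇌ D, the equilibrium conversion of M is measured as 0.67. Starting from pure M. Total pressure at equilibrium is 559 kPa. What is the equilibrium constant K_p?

Take 1 mol M as basis and let X be its fractional conversion, so ξ = X.
Mole table: n_M = 1 − X; n_D = X.
n_T stays at 1 (no change in mole number).
At X = 0.67: n_M = 0.33, n_D = 0.67, n_T = 1.
p_i = (n_i/n_T)·P. K_p = p_D / (p_M) = 2.03.

K_p = 2.03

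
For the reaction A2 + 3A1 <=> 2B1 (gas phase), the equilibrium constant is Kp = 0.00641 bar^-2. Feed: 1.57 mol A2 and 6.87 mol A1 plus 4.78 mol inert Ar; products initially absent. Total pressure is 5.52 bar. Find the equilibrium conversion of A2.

Take 1.57 mol A2 as basis and let X be its fractional conversion, so ξ = 1.57X.
At extent ξ: n_A2 = 1.57 − 1.57X; n_A1 = 6.87 − 4.71X; n_B1 = 3.14X; n_I = 4.78 (inert).
n_T = Σnᵢ = 13.2 − 3.14X.
Mole fractions y_i = n_i/n_T; Kp = p_B1^2 / (p_A2 p_A1^3) with p_i = y_i·P.
This yields a degree-4 equation in X; solving on (0,1), X = 0.185.

X = 0.185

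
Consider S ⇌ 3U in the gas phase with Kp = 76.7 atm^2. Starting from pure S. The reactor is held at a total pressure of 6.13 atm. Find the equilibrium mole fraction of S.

Let X = conversion of S (basis 1 mol S); extent of reaction ξ = X.
Species balance: n_S = 1 − X; n_U = 3X.
Total moles n_T = 1 + 2X.
y_i = n_i/n_T, p_i = y_i·P. Kp = p_U^3 / (p_S).
Setting this equal to 76.7 atm^2 and taking the physical root (0 < X < 1) gives X = 0.532.
Then n_S = 0.468, n_T = 2.06, so y_S = 0.227.

y_S = 0.227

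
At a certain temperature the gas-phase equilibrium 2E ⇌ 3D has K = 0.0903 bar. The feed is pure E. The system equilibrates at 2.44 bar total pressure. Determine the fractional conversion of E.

X = 0.198

Let X = conversion of E (basis 1 mol E); extent of reaction ξ = 0.5X.
Species balance: n_E = 1 − X; n_D = 1.5X.
Summing: n_T = 1 + 0.5X.
Mole fractions y_i = n_i/n_T; K = p_D^3 / (p_E^2) with p_i = y_i·P.
Substituting and setting equal to 0.0903 bar gives a polynomial in X; the root in (0,1) is X = 0.198.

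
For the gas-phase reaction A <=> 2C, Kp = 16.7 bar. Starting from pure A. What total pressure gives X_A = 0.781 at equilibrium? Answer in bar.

P = 2.67 bar

Take 1 mol A as basis and let X be its fractional conversion, so ξ = X.
Species balance: n_A = 1 − X; n_C = 2X.
n_T = Σnᵢ = 1 + X.
Kp = p_C^2 / (p_A) with p_i = (n_i/n_T)·P.
At X = 0.781: the mole-fraction product g(X) = Π y_i^ν_i = 6.255. Since Kp = g(X)·P^{1}, P = (Kp/g)^(1/1) = (16.7/6.255)^(1/1) = 2.67 bar.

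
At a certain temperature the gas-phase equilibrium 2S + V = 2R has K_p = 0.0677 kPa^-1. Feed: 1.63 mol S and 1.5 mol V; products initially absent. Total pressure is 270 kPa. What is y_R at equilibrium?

Basis: 1.63 mol S initially; let X = conversion of S. Extent ξ = 0.815X.
Mole table: n_S = 1.63 − 1.63X; n_V = 1.5 − 0.815X; n_R = 1.63X.
Summing: n_T = 3.13 − 0.815X.
y_i = n_i/n_T, p_i = y_i·P. K_p = p_R^2 / (p_S^2 p_V).
Setting this equal to 0.0677 kPa^-1 and taking the physical root (0 < X < 1) gives X = 0.719.
Then n_R = 1.17, n_T = 2.54, so y_R = 0.461.

y_R = 0.461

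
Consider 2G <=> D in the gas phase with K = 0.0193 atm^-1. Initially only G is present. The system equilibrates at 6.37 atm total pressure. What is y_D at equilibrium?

Basis: 1 mol G initially; let X = conversion of G. Extent ξ = 0.5X.
At extent ξ: n_G = 1 − X; n_D = 0.5X.
Summing: n_T = 1 − 0.5X.
Mole fractions y_i = n_i/n_T; K = p_D / (p_G^2) with p_i = y_i·P.
Substituting and setting equal to 0.0193 atm^-1 gives a polynomial in X; the root in (0,1) is X = 0.181.
Then n_D = 0.0906, n_T = 0.909, so y_D = 0.100.

y_D = 0.100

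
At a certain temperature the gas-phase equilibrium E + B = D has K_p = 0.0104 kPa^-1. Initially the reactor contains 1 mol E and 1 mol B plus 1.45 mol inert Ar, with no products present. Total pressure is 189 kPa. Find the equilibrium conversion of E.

Basis: 1 mol E initially; let X = conversion of E. Extent ξ = X.
Species balance: n_E = 1 − X; n_B = 1 − X; n_D = X; n_I = 1.45 (inert).
Total moles n_T = 3.45 − X.
Mole fractions y_i = n_i/n_T; K_p = p_D / (p_E p_B) with p_i = y_i·P.
Substituting and setting equal to 0.0104 kPa^-1 gives a polynomial in X; the root in (0,1) is X = 0.303.

X = 0.303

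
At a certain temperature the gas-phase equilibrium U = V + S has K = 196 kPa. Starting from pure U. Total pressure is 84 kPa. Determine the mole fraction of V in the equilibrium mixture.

Take 1 mol U as basis and let X be its fractional conversion, so ξ = X.
Moles: n_U = 1 − X; n_V = X; n_S = X.
Total moles n_T = 1 + X.
y_i = n_i/n_T, p_i = y_i·P. K = p_V p_S / (p_U).
This yields a degree-2 equation in X; solving on (0,1), X = 0.837.
Then n_V = 0.837, n_T = 1.84, so y_V = 0.456.

y_V = 0.456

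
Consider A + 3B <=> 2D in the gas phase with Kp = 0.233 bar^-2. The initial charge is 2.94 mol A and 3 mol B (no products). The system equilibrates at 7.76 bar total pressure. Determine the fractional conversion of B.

X = 0.652

Let X = conversion of B (basis 3 mol B); extent of reaction ξ = X.
Mole table: n_A = 2.94 − X; n_B = 3 − 3X; n_D = 2X.
n_T = Σnᵢ = 5.94 − 2X.
With p_i = (n_i/n_T)P, Kp = p_D^2 / (p_A p_B^3).
Substituting and setting equal to 0.233 bar^-2 gives a polynomial in X; the root in (0,1) is X = 0.652.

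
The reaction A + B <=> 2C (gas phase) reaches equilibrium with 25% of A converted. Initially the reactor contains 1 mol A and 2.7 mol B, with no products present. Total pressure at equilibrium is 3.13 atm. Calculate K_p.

K_p = 0.136

Take 1 mol A as basis and let X be its fractional conversion, so ξ = X.
At extent ξ: n_A = 1 − X; n_B = 2.7 − X; n_C = 2X.
Total moles n_T = 3.7 (Δν = 0, constant).
At X = 0.25: n_A = 0.75, n_B = 2.45, n_C = 0.5, n_T = 3.7.
p_i = (n_i/n_T)·P. K_p = p_C^2 / (p_A p_B) = 0.136.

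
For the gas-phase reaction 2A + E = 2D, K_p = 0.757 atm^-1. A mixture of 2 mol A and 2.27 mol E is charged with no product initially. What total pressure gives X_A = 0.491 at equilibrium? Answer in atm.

P = 2.61 atm

Let X = conversion of A (basis 2 mol A); extent of reaction ξ = X.
Mole table: n_A = 2 − 2X; n_E = 2.27 − X; n_D = 2X.
Summing: n_T = 4.27 − X.
K_p = p_D^2 / (p_A^2 p_E) with p_i = (n_i/n_T)·P.
At X = 0.491: the mole-fraction product g(X) = Π y_i^ν_i = 1.977. Since K_p = g(X)·P^{-1}, P = (g/K_p)^(1/1) = (1.977/0.757)^(1/1) = 2.61 atm.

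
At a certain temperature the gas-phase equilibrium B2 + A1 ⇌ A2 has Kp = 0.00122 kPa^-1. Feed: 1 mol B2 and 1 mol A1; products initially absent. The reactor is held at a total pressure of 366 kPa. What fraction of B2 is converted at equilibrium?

X = 0.169

Take 1 mol B2 as basis and let X be its fractional conversion, so ξ = X.
Species balance: n_B2 = 1 − X; n_A1 = 1 − X; n_A2 = X.
Total moles n_T = 2 − X.
y_i = n_i/n_T, p_i = y_i·P. Kp = p_A2 / (p_B2 p_A1).
Equating to 0.00122 kPa^-1 and solving on 0 < X < 1: X = 0.169.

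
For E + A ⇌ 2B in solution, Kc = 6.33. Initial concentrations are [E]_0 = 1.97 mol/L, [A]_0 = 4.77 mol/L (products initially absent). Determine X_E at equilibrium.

Let X = conversion of E; extent ξ = 1.97·X mol/L.
Concentrations: [E] = 1.97 − 1.97X; [A] = 4.77 − 1.97X; [B] = 3.94X.
Kc = [B]^2 / ([E] [A]).
Solving Kc = 6.33 for X ∈ (0,1): X = 0.772.

X = 0.772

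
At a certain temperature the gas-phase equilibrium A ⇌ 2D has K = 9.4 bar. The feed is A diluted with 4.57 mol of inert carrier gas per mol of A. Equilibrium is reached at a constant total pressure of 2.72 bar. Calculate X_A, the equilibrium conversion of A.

Let X = conversion of A (basis 1 mol A); extent of reaction ξ = X.
Mole table: n_A = 1 − X; n_D = 2X; n_I = 4.57 (inert).
n_T = Σnᵢ = 5.57 + X.
y_i = n_i/n_T, p_i = y_i·P. K = p_D^2 / (p_A).
This yields a degree-2 equation in X; solving on (0,1), X = 0.865.

X = 0.865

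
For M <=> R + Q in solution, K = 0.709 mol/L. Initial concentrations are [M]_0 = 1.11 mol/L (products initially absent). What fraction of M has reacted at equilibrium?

Let X = conversion of M; extent ξ = 1.11·X mol/L.
Concentrations: [M] = 1.11 − 1.11X; [R] = 1.11X; [Q] = 1.11X.
K = [R] [Q] / ([M]).
Setting equal to 0.709 and solving for X on (0,1) gives X = 0.541.

X = 0.541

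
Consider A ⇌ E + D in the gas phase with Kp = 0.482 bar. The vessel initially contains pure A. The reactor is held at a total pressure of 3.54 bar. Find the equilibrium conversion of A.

X = 0.346

Basis: 1 mol A initially; let X = conversion of A. Extent ξ = X.
Mole table: n_A = 1 − X; n_E = X; n_D = X.
n_T = Σnᵢ = 1 + X.
Mole fractions y_i = n_i/n_T; Kp = p_E p_D / (p_A) with p_i = y_i·P.
Equating to 0.482 bar and solving on 0 < X < 1: X = 0.346.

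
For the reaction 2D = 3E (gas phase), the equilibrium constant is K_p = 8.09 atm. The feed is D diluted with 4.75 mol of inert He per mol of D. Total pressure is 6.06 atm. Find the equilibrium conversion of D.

Let X = conversion of D (basis 1 mol D); extent of reaction ξ = 0.5X.
At extent ξ: n_D = 1 − X; n_E = 1.5X; n_I = 4.75 (inert).
Summing: n_T = 5.75 + 0.5X.
With p_i = (n_i/n_T)P, K_p = p_E^3 / (p_D^2).
Setting this equal to 8.09 atm and taking the physical root (0 < X < 1) gives X = 0.657.

X = 0.657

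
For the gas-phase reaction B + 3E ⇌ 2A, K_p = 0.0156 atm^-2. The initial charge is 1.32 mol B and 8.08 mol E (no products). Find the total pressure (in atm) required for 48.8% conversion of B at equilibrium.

P = 6.68 atm

Basis: 1.32 mol B initially; let X = conversion of B. Extent ξ = 1.32X.
At extent ξ: n_B = 1.32 − 1.32X; n_E = 8.08 − 3.96X; n_A = 2.64X.
n_T = Σnᵢ = 9.4 − 2.64X.
K_p = p_A^2 / (p_B p_E^3) with p_i = (n_i/n_T)·P.
At X = 0.488: the mole-fraction product g(X) = Π y_i^ν_i = 0.6955. Since K_p = g(X)·P^{-2}, P = (g/K_p)^(1/2) = (0.6955/0.0156)^(1/2) = 6.68 atm.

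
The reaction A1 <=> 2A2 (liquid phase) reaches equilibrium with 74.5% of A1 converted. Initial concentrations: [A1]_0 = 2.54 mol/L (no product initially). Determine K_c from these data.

K_c = 22.1 mol/L

Let X = conversion of A1.
Concentrations: [A1] = 2.54 − 2.54X; [A2] = 5.08X.
At X = 0.745: [A1] = 0.648, [A2] = 3.78.
K_c = [A2]^2 / ([A1]) = 22.1 mol/L.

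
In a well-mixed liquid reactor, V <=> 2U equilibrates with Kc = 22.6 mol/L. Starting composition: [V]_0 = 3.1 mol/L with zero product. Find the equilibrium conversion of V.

Let X = conversion of V; extent ξ = 3.1·X mol/L.
Concentrations: [V] = 3.1 − 3.1X; [U] = 6.2X.
Kc = [U]^2 / ([V]).
Solving Kc = 22.6 for X ∈ (0,1): X = 0.718.

X = 0.718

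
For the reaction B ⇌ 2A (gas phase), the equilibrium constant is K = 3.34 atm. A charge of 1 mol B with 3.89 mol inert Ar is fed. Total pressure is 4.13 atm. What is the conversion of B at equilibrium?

X = 0.637

Let X = conversion of B (basis 1 mol B); extent of reaction ξ = X.
At extent ξ: n_B = 1 − X; n_A = 2X; n_I = 3.89 (inert).
Total moles n_T = 4.89 + X.
With p_i = (n_i/n_T)P, K = p_A^2 / (p_B).
Equating to 3.34 atm and solving on 0 < X < 1: X = 0.637.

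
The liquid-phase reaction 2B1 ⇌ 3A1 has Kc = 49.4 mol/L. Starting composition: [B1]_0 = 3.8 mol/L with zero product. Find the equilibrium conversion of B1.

X = 0.701

Let X = conversion of B1; extent ξ = 3.8X/2 mol/L.
Concentrations: [B1] = 3.8 − 3.8X; [A1] = 5.7X.
Kc = [A1]^3 / ([B1]^2).
Solving Kc = 49.4 for X ∈ (0,1): X = 0.701.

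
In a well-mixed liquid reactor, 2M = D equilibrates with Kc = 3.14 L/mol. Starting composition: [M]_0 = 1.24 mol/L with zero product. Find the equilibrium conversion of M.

X = 0.700

Let X = conversion of M; extent ξ = 1.24X/2 mol/L.
Concentrations: [M] = 1.24 − 1.24X; [D] = 0.62X.
Kc = [D] / ([M]^2).
This equals 3.14 at X = 0.700 (the root in 0 < X < 1).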